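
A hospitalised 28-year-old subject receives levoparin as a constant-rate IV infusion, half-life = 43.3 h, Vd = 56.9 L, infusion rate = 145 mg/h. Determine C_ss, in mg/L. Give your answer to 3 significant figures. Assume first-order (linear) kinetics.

k = ln2 / t½ = 0.693147 / 43.3 = 0.01601 h⁻¹
CL = k × Vd = 0.01601 × 56.9 = 0.9110 L/h
At steady state Css = R₀ / CL = 145 / 0.9110 = 159.2 mg/L

159 mg/L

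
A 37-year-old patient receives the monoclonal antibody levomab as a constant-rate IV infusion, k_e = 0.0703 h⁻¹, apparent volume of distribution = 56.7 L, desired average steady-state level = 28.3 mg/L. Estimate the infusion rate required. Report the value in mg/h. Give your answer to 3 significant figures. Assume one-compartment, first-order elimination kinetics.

113 mg/h

CL = k × Vd = 0.07030 × 56.7 = 3.986 L/h
At steady state, infusion rate R₀ = Css × CL = 28.3 × 3.986 = 112.8 mg/h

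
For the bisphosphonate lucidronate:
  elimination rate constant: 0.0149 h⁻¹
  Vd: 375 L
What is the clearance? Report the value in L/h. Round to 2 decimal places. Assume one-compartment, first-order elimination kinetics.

5.59 L/h

CL = k × Vd = 0.0149 × 375 = 5.588 L/h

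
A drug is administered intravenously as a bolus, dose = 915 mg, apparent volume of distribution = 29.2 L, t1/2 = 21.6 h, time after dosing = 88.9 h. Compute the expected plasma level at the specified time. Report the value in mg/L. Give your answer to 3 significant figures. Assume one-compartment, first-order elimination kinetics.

1.81 mg/L

C₀ = Dose / Vd = 915.0 / 29.2 = 31.34 mg/L
k = ln2 / t½ = 0.693147 / 21.6 = 0.03209 h⁻¹
C = C₀ · e^(−k·t) = 31.34 × e^(−0.03209 × 88.9)
  = 31.34 × 0.05768 = 1.808 mg/L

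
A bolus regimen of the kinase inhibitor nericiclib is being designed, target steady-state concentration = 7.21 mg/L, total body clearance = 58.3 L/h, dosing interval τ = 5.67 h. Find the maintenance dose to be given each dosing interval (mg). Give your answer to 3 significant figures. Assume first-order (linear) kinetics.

At steady state, Dose/τ = Css × CL.
Dose = Css × CL × τ = 7.21 × 58.30 × 5.67 = 2383 mg

2380 mg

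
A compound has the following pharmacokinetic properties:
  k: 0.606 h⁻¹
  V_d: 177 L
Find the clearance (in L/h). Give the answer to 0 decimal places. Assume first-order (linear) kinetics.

CL = k × Vd = 0.606 × 177 = 107.3 L/h

107 L/h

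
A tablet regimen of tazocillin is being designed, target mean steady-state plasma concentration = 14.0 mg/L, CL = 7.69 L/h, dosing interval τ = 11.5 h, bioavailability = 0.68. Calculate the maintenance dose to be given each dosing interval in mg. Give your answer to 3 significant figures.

1820 mg

At steady state, F × (Dose/τ) = Css × CL.
Dose = Css × CL × τ / F = 14.0 × 7.690 × 11.5 / 0.68 = 1821 mg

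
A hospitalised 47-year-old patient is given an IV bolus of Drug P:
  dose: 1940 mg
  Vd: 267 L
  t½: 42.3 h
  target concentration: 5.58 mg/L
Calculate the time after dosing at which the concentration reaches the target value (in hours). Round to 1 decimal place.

C₀ = Dose / Vd = 1940 / 267 = 7.266 mg/L
k = ln2 / t½ = 0.693147 / 42.3 = 0.01639 h⁻¹
t = ln(C₀ / C) / k = ln(7.266 / 5.58) / 0.01639
  = ln(1.302) / 0.01639 = 0.2639 / 0.01639 = 16.10 h

16.1 h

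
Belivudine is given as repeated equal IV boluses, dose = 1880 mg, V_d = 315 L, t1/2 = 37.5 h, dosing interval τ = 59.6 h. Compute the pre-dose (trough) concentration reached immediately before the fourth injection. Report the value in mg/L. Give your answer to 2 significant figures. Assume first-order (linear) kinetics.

2.9 mg/L

C₀ per dose = Dose / Vd = 1880 / 315 = 5.968 mg/L
k = ln2 / t½ = 0.693147 / 37.5 = 0.01848 h⁻¹
Fraction remaining after one interval: r = e^(−kτ) = e^(−0.01848 × 59.6) = 0.3324
Before dose 4, 3 doses have been given (aged 1τ, 2τ, 3τ).
C_trough = C₀ × (r + r² + … + r^3) = C₀ × r(1−r^3)/(1−r)
        = 5.968 × 0.3324 × (1 − 0.03673) / (1 − 0.3324) = 2.862 mg/L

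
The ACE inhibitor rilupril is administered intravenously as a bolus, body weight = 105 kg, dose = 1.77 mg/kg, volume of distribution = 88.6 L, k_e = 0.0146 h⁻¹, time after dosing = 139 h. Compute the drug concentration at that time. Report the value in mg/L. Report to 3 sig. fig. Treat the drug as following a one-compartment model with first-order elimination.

Total dose = 1.77 × 105 = 185.9 mg
C₀ = Dose / Vd = 185.9 / 88.6 = 2.098 mg/L
C = C₀ · e^(−k·t) = 2.098 × e^(−0.01460 × 139)
  = 2.098 × 0.1314 = 0.2757 mg/L

0.276 mg/L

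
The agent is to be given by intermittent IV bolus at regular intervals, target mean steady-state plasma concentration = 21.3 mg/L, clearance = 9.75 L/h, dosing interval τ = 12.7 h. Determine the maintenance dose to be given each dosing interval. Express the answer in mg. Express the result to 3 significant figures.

At steady state, Dose/τ = Css × CL.
Dose = Css × CL × τ = 21.3 × 9.750 × 12.7 = 2637 mg

2640 mg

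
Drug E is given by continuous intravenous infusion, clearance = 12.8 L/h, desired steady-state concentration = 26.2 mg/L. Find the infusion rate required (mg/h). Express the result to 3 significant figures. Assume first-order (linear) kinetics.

335 mg/h

At steady state, infusion rate R₀ = Css × CL = 26.2 × 12.80 = 335.4 mg/h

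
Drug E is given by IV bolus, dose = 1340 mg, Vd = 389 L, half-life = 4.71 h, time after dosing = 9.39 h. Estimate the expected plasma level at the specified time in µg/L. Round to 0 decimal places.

865 µg/L

C₀ = Dose / Vd = 1340 / 389 = 3.445 mg/L
k = ln2 / t½ = 0.693147 / 4.71 = 0.1472 h⁻¹
C = C₀ · e^(−k·t) = 3.445 × e^(−0.1472 × 9.39)
  = 3.445 × 0.2510 = 0.8647 mg/L
Convert: 0.8647 mg/L × 1000 = 864.7 µg/L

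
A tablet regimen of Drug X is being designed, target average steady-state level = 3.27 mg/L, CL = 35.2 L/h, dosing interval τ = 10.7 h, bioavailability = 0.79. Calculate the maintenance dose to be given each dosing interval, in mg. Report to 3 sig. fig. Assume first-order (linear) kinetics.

At steady state, F × (Dose/τ) = Css × CL.
Dose = Css × CL × τ / F = 3.27 × 35.20 × 10.7 / 0.79 = 1559 mg

1560 mg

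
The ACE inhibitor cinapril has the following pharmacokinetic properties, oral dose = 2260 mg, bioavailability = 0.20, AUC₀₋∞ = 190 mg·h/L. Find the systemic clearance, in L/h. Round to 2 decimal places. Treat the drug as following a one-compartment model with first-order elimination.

2.38 L/h

CL = F·Dose / AUC = 0.20 × 2260 / 190 = 2.379 L/h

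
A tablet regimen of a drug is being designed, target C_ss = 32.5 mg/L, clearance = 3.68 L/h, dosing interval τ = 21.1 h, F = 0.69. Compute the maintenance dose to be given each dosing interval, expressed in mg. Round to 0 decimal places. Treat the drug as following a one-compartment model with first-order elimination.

3657 mg

At steady state, F × (Dose/τ) = Css × CL.
Dose = Css × CL × τ / F = 32.5 × 3.680 × 21.1 / 0.69 = 3657 mg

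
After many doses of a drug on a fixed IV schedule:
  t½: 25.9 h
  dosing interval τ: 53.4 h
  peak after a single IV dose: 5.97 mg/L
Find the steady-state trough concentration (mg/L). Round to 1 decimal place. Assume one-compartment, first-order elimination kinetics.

k = ln2 / t½ = 0.693147 / 25.9 = 0.02676 h⁻¹
e^(−kτ) = e^(−0.02676 × 53.4) = 0.2396
Accumulation ratio R = 1 / (1 − e^(−kτ)) = 1 / (1 − 0.2396) = 1.315
Steady-state trough = C₀ × R × e^(−kτ) = 5.97 × 1.315 × 0.2396 = 1.881 mg/L

1.9 mg/L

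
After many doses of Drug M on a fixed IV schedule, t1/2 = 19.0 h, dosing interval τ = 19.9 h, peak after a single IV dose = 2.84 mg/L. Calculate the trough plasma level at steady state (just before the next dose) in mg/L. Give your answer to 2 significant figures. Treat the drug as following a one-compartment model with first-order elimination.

2.7 mg/L

k = ln2 / t½ = 0.693147 / 19.0 = 0.03648 h⁻¹
e^(−kτ) = e^(−0.03648 × 19.9) = 0.4839
Accumulation ratio R = 1 / (1 − e^(−kτ)) = 1 / (1 − 0.4839) = 1.938
Steady-state trough = C₀ × R × e^(−kτ) = 2.84 × 1.938 × 0.4839 = 2.663 mg/L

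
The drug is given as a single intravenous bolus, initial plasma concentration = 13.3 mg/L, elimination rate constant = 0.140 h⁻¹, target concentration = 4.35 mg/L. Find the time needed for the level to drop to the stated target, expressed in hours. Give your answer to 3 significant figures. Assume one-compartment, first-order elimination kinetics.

t = ln(C₀ / C) / k = ln(13.30 / 4.35) / 0.1400
  = ln(3.057) / 0.1400 = 1.117 / 0.1400 = 7.979 h

7.98 h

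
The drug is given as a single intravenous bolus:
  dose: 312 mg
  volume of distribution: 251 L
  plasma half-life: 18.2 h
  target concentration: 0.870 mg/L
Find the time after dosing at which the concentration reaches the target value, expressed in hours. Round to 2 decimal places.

C₀ = Dose / Vd = 312.0 / 251 = 1.243 mg/L
k = ln2 / t½ = 0.693147 / 18.2 = 0.03809 h⁻¹
t = ln(C₀ / C) / k = ln(1.243 / 0.870) / 0.03809
  = ln(1.429) / 0.03809 = 0.3570 / 0.03809 = 9.373 h

9.37 h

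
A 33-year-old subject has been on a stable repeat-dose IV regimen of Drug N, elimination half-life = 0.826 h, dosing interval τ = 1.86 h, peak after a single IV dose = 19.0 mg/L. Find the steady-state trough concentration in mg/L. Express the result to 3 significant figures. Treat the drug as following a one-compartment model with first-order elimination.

5.05 mg/L

k = ln2 / t½ = 0.693147 / 0.826 = 0.8392 h⁻¹
e^(−kτ) = e^(−0.8392 × 1.86) = 0.2099
Accumulation ratio R = 1 / (1 − e^(−kτ)) = 1 / (1 − 0.2099) = 1.266
Steady-state trough = C₀ × R × e^(−kτ) = 19.0 × 1.266 × 0.2099 = 5.049 mg/L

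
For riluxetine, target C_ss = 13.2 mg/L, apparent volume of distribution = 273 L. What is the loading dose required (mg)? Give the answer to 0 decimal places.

3604 mg

LD = Css × Vd = 13.2 × 273 = 3604 mg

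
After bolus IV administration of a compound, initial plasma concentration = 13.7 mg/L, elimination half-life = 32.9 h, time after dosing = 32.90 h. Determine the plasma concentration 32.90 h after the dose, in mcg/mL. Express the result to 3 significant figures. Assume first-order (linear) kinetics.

k = ln2 / t½ = 0.693147 / 32.9 = 0.02107 h⁻¹
t / t½ = 32.90 / 32.9 = 1 half-lives
C = C₀ × (1/2)^1 = 13.70 × 0.5000 = 6.850 mg/L
(6.850 mg/L = 6.850 mcg/mL)

6.85 mcg/mL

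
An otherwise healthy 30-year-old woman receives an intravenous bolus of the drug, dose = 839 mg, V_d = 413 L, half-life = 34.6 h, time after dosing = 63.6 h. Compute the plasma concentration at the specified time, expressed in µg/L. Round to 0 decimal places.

C₀ = Dose / Vd = 839.0 / 413 = 2.031 mg/L
k = ln2 / t½ = 0.693147 / 34.6 = 0.02003 h⁻¹
C = C₀ · e^(−k·t) = 2.031 × e^(−0.02003 × 63.6)
  = 2.031 × 0.2797 = 0.5681 mg/L
Convert: 0.5681 mg/L × 1000 = 568.1 µg/L

568 µg/L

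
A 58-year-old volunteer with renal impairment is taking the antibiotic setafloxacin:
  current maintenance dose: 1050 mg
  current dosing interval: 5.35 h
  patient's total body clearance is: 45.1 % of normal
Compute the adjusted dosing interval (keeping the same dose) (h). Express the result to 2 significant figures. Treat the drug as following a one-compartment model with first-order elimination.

12 h

To keep the same average steady-state level, dosing rate must scale with clearance.
CL ratio = 45.1 / 100 = 0.4510
New interval (same dose) = 5.35 / 0.4510 = 11.86 h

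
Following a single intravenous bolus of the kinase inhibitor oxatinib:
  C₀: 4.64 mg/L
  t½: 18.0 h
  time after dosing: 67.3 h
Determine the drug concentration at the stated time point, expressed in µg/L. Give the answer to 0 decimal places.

348 µg/L

k = ln2 / t½ = 0.693147 / 18.0 = 0.03851 h⁻¹
C = C₀ · e^(−k·t) = 4.640 × e^(−0.03851 × 67.3)
  = 4.640 × 0.07489 = 0.3475 mg/L
Convert: 0.3475 mg/L × 1000 = 347.5 µg/L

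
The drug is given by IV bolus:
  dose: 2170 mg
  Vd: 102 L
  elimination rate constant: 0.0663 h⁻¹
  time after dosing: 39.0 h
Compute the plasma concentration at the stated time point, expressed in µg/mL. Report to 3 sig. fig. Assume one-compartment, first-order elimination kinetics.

1.60 µg/mL

C₀ = Dose / Vd = 2170 / 102 = 21.27 mg/L
C = C₀ · e^(−k·t) = 21.27 × e^(−0.06630 × 39.0)
  = 21.27 × 0.07534 = 1.602 mg/L
(1.602 mg/L = 1.602 µg/mL)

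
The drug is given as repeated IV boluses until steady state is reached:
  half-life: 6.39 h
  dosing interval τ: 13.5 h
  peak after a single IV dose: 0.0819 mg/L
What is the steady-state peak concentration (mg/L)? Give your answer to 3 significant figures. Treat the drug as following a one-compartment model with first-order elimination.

0.107 mg/L

k = ln2 / t½ = 0.693147 / 6.39 = 0.1085 h⁻¹
e^(−kτ) = e^(−0.1085 × 13.5) = 0.2311
Accumulation ratio R = 1 / (1 − e^(−kτ)) = 1 / (1 − 0.2311) = 1.301
Steady-state peak = C₀ × R = 0.0819 × 1.301 = 0.1066 mg/L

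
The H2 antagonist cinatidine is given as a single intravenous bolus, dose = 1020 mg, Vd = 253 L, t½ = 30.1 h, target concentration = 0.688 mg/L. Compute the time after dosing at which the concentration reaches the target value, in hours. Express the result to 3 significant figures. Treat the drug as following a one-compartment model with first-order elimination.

C₀ = Dose / Vd = 1020 / 253 = 4.032 mg/L
k = ln2 / t½ = 0.693147 / 30.1 = 0.02303 h⁻¹
t = ln(C₀ / C) / k = ln(4.032 / 0.688) / 0.02303
  = ln(5.860) / 0.02303 = 1.768 / 0.02303 = 76.77 h

76.8 h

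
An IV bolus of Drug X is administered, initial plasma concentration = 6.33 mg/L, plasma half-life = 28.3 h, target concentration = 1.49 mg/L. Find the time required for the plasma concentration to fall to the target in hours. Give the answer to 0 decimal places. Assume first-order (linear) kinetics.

59 h

k = ln2 / t½ = 0.693147 / 28.3 = 0.02449 h⁻¹
t = ln(C₀ / C) / k = ln(6.330 / 1.49) / 0.02449
  = ln(4.248) / 0.02449 = 1.446 / 0.02449 = 59.04 h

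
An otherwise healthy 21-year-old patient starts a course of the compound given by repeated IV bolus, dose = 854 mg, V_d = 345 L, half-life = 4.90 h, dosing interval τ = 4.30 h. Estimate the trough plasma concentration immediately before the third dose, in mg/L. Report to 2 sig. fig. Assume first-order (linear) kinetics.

2.1 mg/L

C₀ per dose = Dose / Vd = 854 / 345 = 2.475 mg/L
k = ln2 / t½ = 0.693147 / 4.90 = 0.1415 h⁻¹
Fraction remaining after one interval: r = e^(−kτ) = e^(−0.1415 × 4.30) = 0.5442
Before dose 3, 2 doses have been given (aged 1τ, 2τ).
C_trough = C₀ × (r + r²) = 2.475 × (0.5442 + 0.2962) = 2.080 mg/L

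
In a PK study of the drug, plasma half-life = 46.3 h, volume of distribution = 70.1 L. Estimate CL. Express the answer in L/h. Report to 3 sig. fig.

k = ln2 / t½ = 0.693147 / 46.3 = 0.01497 h⁻¹
CL = k × Vd = 0.01497 × 70.1 = 1.049 L/h

1.05 L/h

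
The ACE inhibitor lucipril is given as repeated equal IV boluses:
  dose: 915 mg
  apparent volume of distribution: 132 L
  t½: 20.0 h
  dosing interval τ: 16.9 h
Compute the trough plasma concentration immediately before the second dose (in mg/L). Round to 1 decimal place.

3.9 mg/L

C₀ per dose = Dose / Vd = 915 / 132 = 6.932 mg/L
k = ln2 / t½ = 0.693147 / 20.0 = 0.03466 h⁻¹
Fraction remaining after one interval: r = e^(−kτ) = e^(−0.03466 × 16.9) = 0.5567
Before dose 2, 1 dose has been given (aged 1τ).
C_trough = C₀ × r = 6.932 × 0.5567 = 3.859 mg/L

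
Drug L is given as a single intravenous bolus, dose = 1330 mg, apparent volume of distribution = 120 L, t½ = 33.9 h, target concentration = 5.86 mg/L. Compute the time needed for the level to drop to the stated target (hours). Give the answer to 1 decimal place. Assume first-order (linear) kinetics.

C₀ = Dose / Vd = 1330 / 120 = 11.08 mg/L
k = ln2 / t½ = 0.693147 / 33.9 = 0.02045 h⁻¹
t = ln(C₀ / C) / k = ln(11.08 / 5.86) / 0.02045
  = ln(1.891) / 0.02045 = 0.6371 / 0.02045 = 31.15 h

31.2 h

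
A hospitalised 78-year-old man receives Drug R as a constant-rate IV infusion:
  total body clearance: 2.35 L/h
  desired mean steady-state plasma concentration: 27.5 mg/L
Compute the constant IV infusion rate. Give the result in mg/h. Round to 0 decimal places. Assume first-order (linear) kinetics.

At steady state, infusion rate R₀ = Css × CL = 27.5 × 2.350 = 64.63 mg/h

65 mg/h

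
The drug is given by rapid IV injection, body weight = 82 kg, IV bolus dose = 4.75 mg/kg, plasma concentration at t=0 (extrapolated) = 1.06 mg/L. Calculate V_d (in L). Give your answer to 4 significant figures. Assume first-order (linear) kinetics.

Dose = 4.75 × 82 = 389.5 mg
Vd = Dose / C₀ = 389.5 / 1.06 = 367.5 L

367.5 L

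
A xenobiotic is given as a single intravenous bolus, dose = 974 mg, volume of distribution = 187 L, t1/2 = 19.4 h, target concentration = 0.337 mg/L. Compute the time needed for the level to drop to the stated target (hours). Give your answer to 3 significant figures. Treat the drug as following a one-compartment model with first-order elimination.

C₀ = Dose / Vd = 974.0 / 187 = 5.209 mg/L
k = ln2 / t½ = 0.693147 / 19.4 = 0.03573 h⁻¹
t = ln(C₀ / C) / k = ln(5.209 / 0.337) / 0.03573
  = ln(15.46) / 0.03573 = 2.738 / 0.03573 = 76.63 h

76.6 h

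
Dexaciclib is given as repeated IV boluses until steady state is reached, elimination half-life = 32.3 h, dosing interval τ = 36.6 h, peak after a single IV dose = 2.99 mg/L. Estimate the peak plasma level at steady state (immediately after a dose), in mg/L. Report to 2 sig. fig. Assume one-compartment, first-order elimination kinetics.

5.5 mg/L

k = ln2 / t½ = 0.693147 / 32.3 = 0.02146 h⁻¹
e^(−kτ) = e^(−0.02146 × 36.6) = 0.4559
Accumulation ratio R = 1 / (1 − e^(−kτ)) = 1 / (1 − 0.4559) = 1.838
Steady-state peak = C₀ × R = 2.99 × 1.838 = 5.496 mg/L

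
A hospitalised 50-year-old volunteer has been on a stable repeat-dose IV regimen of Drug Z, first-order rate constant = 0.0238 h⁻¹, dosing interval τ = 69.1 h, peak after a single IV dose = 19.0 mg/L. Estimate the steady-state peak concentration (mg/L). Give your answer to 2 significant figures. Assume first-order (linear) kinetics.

e^(−kτ) = e^(−0.02380 × 69.1) = 0.1931
Accumulation ratio R = 1 / (1 − e^(−kτ)) = 1 / (1 − 0.1931) = 1.239
Steady-state peak = C₀ × R = 19.0 × 1.239 = 23.54 mg/L

24 mg/L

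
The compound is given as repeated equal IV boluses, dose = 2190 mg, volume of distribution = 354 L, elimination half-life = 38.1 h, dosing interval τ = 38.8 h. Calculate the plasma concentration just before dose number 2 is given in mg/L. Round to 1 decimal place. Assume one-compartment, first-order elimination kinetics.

C₀ per dose = Dose / Vd = 2190 / 354 = 6.186 mg/L
k = ln2 / t½ = 0.693147 / 38.1 = 0.01819 h⁻¹
Fraction remaining after one interval: r = e^(−kτ) = e^(−0.01819 × 38.8) = 0.4937
Before dose 2, 1 dose has been given (aged 1τ).
C_trough = C₀ × r = 6.186 × 0.4937 = 3.054 mg/L

3.1 mg/L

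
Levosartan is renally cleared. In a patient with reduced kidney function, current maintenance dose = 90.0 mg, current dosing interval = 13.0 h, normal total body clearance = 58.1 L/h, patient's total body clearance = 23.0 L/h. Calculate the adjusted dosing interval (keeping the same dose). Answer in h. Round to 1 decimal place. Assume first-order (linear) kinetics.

32.8 h

To keep the same average steady-state level, dosing rate must scale with clearance.
CL ratio = 23.0 / 58.1 = 0.3959
New interval (same dose) = 13.0 / 0.3959 = 32.84 h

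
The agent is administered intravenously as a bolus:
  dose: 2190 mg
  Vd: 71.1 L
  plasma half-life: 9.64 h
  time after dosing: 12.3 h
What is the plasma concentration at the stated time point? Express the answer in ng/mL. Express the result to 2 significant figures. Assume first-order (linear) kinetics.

13000 ng/mL

C₀ = Dose / Vd = 2190 / 71.1 = 30.80 mg/L
k = ln2 / t½ = 0.693147 / 9.64 = 0.07190 h⁻¹
C = C₀ · e^(−k·t) = 30.80 × e^(−0.07190 × 12.3)
  = 30.80 × 0.4130 = 12.72 mg/L
Convert: 12.72 mg/L × 1000 = 12720 ng/mL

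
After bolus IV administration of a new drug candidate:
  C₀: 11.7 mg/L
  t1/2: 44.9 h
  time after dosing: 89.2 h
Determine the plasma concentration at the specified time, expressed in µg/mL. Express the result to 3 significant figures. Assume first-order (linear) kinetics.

2.95 µg/mL

k = ln2 / t½ = 0.693147 / 44.9 = 0.01544 h⁻¹
C = C₀ · e^(−k·t) = 11.70 × e^(−0.01544 × 89.2)
  = 11.70 × 0.2523 = 2.952 mg/L
(2.952 mg/L = 2.952 µg/mL)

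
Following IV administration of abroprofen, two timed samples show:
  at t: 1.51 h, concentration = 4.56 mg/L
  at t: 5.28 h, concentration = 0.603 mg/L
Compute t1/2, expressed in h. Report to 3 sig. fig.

k = ln(C₁/C₂) / (t₂ − t₁) = ln(4.56/0.603) / (5.28 − 1.51)
  = 2.023 / 3.770 = 0.5366 h⁻¹
t½ = ln2 / k = 0.693147 / 0.5366 = 1.292 h

1.29 h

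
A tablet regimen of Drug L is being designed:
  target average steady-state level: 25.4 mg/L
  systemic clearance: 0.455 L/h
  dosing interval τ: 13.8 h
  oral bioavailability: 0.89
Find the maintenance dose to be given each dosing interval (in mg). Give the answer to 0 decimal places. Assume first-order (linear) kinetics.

179 mg

At steady state, F × (Dose/τ) = Css × CL.
Dose = Css × CL × τ / F = 25.4 × 0.4550 × 13.8 / 0.89 = 179.2 mg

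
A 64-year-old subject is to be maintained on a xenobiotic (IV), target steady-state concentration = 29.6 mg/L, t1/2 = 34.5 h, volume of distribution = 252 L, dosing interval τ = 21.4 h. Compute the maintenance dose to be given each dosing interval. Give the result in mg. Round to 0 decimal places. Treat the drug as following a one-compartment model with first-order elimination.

3207 mg

k = ln2 / t½ = 0.693147 / 34.5 = 0.02009 h⁻¹
CL = k × Vd = 0.02009 × 252 = 5.063 L/h
At steady state, Dose/τ = Css × CL.
Dose = Css × CL × τ = 29.6 × 5.063 × 21.4 = 3207 mg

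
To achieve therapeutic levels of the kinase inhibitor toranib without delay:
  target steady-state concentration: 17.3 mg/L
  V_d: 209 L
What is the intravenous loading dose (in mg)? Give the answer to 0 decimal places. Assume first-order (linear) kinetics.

3616 mg

LD = Css × Vd = 17.3 × 209 = 3616 mg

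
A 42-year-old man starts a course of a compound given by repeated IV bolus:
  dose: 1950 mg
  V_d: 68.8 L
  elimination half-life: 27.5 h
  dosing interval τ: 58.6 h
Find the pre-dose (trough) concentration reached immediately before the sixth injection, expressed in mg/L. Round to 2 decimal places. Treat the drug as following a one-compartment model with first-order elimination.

8.38 mg/L

C₀ per dose = Dose / Vd = 1950 / 68.8 = 28.34 mg/L
k = ln2 / t½ = 0.693147 / 27.5 = 0.02521 h⁻¹
Fraction remaining after one interval: r = e^(−kτ) = e^(−0.02521 × 58.6) = 0.2283
Before dose 6, 5 doses have been given (aged 1τ, 2τ, 3τ, 4τ, 5τ).
C_trough = C₀ × (r + r² + … + r^5) = C₀ × r(1−r^5)/(1−r)
        = 28.34 × 0.2283 × (1 − 0.0006202) / (1 − 0.2283) = 8.379 mg/L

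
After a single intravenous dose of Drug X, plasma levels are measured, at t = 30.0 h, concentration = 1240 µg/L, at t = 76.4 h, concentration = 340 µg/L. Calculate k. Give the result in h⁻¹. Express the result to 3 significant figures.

0.0279 h⁻¹

k = ln(C₁/C₂) / (t₂ − t₁) = ln(1240/340) / (76.4 − 30.0)
  = 1.294 / 46.40 = 0.02789 h⁻¹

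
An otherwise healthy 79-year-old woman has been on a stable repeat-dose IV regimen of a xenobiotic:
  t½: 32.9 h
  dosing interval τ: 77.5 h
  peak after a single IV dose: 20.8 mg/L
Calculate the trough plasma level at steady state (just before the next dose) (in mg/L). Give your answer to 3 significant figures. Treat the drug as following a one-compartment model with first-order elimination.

5.05 mg/L

k = ln2 / t½ = 0.693147 / 32.9 = 0.02107 h⁻¹
e^(−kτ) = e^(−0.02107 × 77.5) = 0.1954
Accumulation ratio R = 1 / (1 − e^(−kτ)) = 1 / (1 − 0.1954) = 1.243
Steady-state trough = C₀ × R × e^(−kτ) = 20.8 × 1.243 × 0.1954 = 5.052 mg/L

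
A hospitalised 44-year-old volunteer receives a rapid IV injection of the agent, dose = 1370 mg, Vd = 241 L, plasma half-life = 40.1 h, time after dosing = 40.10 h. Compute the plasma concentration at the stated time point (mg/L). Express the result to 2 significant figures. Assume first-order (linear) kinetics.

C₀ = Dose / Vd = 1370 / 241 = 5.685 mg/L
k = ln2 / t½ = 0.693147 / 40.1 = 0.01729 h⁻¹
t / t½ = 40.10 / 40.1 = 1 half-lives
C = C₀ × (1/2)^1 = 5.685 × 0.5000 = 2.843 mg/L

2.8 mg/L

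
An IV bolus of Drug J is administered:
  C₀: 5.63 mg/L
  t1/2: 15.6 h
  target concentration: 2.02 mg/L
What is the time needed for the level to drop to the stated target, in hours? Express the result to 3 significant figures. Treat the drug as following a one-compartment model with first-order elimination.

k = ln2 / t½ = 0.693147 / 15.6 = 0.04443 h⁻¹
t = ln(C₀ / C) / k = ln(5.630 / 2.02) / 0.04443
  = ln(2.787) / 0.04443 = 1.025 / 0.04443 = 23.07 h

23.1 h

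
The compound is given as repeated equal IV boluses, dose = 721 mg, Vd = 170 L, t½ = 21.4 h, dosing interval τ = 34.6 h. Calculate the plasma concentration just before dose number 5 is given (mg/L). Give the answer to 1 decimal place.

2.0 mg/L

C₀ per dose = Dose / Vd = 721 / 170 = 4.241 mg/L
k = ln2 / t½ = 0.693147 / 21.4 = 0.03239 h⁻¹
Fraction remaining after one interval: r = e^(−kτ) = e^(−0.03239 × 34.6) = 0.3261
Before dose 5, 4 doses have been given (aged 1τ, 2τ, 3τ, 4τ).
C_trough = C₀ × (r + r² + … + r^4) = C₀ × r(1−r^4)/(1−r)
        = 4.241 × 0.3261 × (1 − 0.01131) / (1 − 0.3261) = 2.029 mg/L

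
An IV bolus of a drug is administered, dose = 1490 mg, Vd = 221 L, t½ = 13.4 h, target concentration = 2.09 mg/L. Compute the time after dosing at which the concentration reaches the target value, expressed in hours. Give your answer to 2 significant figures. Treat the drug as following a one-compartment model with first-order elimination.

23 h

C₀ = Dose / Vd = 1490 / 221 = 6.742 mg/L
k = ln2 / t½ = 0.693147 / 13.4 = 0.05173 h⁻¹
t = ln(C₀ / C) / k = ln(6.742 / 2.09) / 0.05173
  = ln(3.226) / 0.05173 = 1.171 / 0.05173 = 22.64 h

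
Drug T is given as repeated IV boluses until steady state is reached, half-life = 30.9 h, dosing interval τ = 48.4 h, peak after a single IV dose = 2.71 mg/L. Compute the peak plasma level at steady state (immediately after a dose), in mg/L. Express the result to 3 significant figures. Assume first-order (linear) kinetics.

4.09 mg/L

k = ln2 / t½ = 0.693147 / 30.9 = 0.02243 h⁻¹
e^(−kτ) = e^(−0.02243 × 48.4) = 0.3377
Accumulation ratio R = 1 / (1 − e^(−kτ)) = 1 / (1 − 0.3377) = 1.510
Steady-state peak = C₀ × R = 2.71 × 1.510 = 4.092 mg/L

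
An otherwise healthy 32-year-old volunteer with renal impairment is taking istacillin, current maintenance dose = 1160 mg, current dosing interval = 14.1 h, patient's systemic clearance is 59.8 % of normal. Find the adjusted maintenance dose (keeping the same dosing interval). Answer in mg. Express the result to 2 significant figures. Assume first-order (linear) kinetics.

690 mg

To keep the same average steady-state level, dosing rate must scale with clearance.
CL ratio = 59.8 / 100 = 0.5980
New dose (same interval) = 1160 × 0.5980 = 693.7 mg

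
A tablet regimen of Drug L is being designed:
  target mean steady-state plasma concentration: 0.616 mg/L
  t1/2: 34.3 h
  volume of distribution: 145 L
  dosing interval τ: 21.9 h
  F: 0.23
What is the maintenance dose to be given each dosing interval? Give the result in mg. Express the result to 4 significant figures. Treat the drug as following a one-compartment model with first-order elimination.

k = ln2 / t½ = 0.693147 / 34.3 = 0.02021 h⁻¹
CL = k × Vd = 0.02021 × 145 = 2.930 L/h
At steady state, F × (Dose/τ) = Css × CL.
Dose = Css × CL × τ / F = 0.616 × 2.930 × 21.9 / 0.23 = 171.9 mg

171.9 mg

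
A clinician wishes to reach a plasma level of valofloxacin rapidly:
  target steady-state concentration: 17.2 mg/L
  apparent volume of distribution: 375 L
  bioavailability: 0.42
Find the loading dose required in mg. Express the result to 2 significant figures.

15000 mg

LD = Css × Vd / F = 17.2 × 375 / 0.42 = 15360 mg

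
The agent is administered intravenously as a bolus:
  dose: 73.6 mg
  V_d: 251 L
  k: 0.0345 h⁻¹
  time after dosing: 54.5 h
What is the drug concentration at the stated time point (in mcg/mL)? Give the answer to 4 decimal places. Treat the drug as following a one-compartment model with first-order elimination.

C₀ = Dose / Vd = 73.60 / 251 = 0.2932 mg/L
C = C₀ · e^(−k·t) = 0.2932 × e^(−0.03450 × 54.5)
  = 0.2932 × 0.1526 = 0.04474 mg/L
(0.04474 mg/L = 0.04474 mcg/mL)

0.0447 mcg/mL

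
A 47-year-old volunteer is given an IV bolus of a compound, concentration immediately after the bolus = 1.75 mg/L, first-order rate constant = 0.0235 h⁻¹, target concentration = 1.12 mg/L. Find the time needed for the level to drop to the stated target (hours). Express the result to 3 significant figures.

19.0 h

t = ln(C₀ / C) / k = ln(1.750 / 1.12) / 0.02350
  = ln(1.563) / 0.02350 = 0.4466 / 0.02350 = 19.00 h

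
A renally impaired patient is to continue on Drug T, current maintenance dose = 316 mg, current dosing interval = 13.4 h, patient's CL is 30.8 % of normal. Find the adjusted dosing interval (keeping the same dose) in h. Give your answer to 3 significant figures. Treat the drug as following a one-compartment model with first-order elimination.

To keep the same average steady-state level, dosing rate must scale with clearance.
CL ratio = 30.8 / 100 = 0.3080
New interval (same dose) = 13.4 / 0.3080 = 43.51 h

43.5 h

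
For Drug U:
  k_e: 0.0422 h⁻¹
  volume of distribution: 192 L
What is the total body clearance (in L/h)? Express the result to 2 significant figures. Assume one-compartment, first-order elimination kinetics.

CL = k × Vd = 0.0422 × 192 = 8.102 L/h

8.1 L/h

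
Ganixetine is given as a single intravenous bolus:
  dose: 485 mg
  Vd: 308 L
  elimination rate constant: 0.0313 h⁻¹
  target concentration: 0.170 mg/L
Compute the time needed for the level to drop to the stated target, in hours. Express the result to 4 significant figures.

C₀ = Dose / Vd = 485.0 / 308 = 1.575 mg/L
t = ln(C₀ / C) / k = ln(1.575 / 0.170) / 0.03130
  = ln(9.265) / 0.03130 = 2.226 / 0.03130 = 71.12 h

71.12 h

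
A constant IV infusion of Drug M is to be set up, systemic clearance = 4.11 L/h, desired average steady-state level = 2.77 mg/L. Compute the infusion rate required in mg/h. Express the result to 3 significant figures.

11.4 mg/h

At steady state, infusion rate R₀ = Css × CL = 2.77 × 4.110 = 11.38 mg/h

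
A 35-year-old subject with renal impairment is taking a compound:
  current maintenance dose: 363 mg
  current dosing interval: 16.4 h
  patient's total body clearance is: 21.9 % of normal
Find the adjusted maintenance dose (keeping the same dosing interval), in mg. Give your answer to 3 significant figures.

79.5 mg

To keep the same average steady-state level, dosing rate must scale with clearance.
CL ratio = 21.9 / 100 = 0.2190
New dose (same interval) = 363 × 0.2190 = 79.50 mg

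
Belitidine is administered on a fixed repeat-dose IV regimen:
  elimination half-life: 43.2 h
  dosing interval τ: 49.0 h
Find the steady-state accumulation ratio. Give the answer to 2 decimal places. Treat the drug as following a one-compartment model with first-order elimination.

1.84

k = ln2 / t½ = 0.693147 / 43.2 = 0.01605 h⁻¹
e^(−kτ) = e^(−0.01605 × 49.0) = 0.4555
Accumulation ratio R = 1 / (1 − e^(−kτ)) = 1 / (1 − 0.4555) = 1.837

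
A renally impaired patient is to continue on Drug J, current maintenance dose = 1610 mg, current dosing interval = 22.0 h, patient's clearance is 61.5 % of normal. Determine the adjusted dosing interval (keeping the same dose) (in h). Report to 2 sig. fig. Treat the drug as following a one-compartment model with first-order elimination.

To keep the same average steady-state level, dosing rate must scale with clearance.
CL ratio = 61.5 / 100 = 0.6150
New interval (same dose) = 22.0 / 0.6150 = 35.77 h

36 h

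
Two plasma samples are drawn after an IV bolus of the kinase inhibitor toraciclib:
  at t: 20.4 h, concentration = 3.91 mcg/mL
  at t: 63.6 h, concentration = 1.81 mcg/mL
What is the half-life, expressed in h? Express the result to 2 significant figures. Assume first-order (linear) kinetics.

39 h

k = ln(C₁/C₂) / (t₂ − t₁) = ln(3.91/1.81) / (63.6 − 20.4)
  = 0.7702 / 43.20 = 0.01783 h⁻¹
t½ = ln2 / k = 0.693147 / 0.01783 = 38.88 h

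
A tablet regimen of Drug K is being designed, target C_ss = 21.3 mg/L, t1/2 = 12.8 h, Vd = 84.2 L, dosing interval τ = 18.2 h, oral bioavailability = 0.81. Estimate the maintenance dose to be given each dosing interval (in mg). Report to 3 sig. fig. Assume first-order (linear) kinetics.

k = ln2 / t½ = 0.693147 / 12.8 = 0.05415 h⁻¹
CL = k × Vd = 0.05415 × 84.2 = 4.559 L/h
At steady state, F × (Dose/τ) = Css × CL.
Dose = Css × CL × τ / F = 21.3 × 4.559 × 18.2 / 0.81 = 2182 mg

2180 mg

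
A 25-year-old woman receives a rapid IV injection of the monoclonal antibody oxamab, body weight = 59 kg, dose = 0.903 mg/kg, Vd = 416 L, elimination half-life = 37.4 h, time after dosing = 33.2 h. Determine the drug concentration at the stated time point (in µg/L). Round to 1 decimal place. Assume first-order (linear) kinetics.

69.2 µg/L

Total dose = 0.903 × 59 = 53.28 mg
C₀ = Dose / Vd = 53.28 / 416 = 0.1281 mg/L
k = ln2 / t½ = 0.693147 / 37.4 = 0.01853 h⁻¹
C = C₀ · e^(−k·t) = 0.1281 × e^(−0.01853 × 33.2)
  = 0.1281 × 0.5405 = 0.06924 mg/L
Convert: 0.06924 mg/L × 1000 = 69.24 µg/L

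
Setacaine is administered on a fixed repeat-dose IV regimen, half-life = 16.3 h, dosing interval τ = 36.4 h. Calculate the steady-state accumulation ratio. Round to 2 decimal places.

k = ln2 / t½ = 0.693147 / 16.3 = 0.04252 h⁻¹
e^(−kτ) = e^(−0.04252 × 36.4) = 0.2127
Accumulation ratio R = 1 / (1 − e^(−kτ)) = 1 / (1 − 0.2127) = 1.270

1.27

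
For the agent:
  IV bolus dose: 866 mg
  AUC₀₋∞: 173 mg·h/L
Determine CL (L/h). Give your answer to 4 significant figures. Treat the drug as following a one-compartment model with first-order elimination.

CL = Dose / AUC = 866 / 173 = 5.006 L/h

5.006 L/h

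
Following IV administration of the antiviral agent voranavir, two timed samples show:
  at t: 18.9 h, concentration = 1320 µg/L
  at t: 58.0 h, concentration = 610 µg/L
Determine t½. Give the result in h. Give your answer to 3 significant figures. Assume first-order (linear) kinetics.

35.1 h

k = ln(C₁/C₂) / (t₂ − t₁) = ln(1320/610) / (58.0 − 18.9)
  = 0.7719 / 39.10 = 0.01974 h⁻¹
t½ = ln2 / k = 0.693147 / 0.01974 = 35.11 h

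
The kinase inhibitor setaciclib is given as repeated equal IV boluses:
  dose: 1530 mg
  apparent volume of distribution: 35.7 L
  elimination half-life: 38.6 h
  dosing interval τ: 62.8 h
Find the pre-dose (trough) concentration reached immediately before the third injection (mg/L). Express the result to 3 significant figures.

C₀ per dose = Dose / Vd = 1530 / 35.7 = 42.86 mg/L
k = ln2 / t½ = 0.693147 / 38.6 = 0.01796 h⁻¹
Fraction remaining after one interval: r = e^(−kτ) = e^(−0.01796 × 62.8) = 0.3237
Before dose 3, 2 doses have been given (aged 1τ, 2τ).
C_trough = C₀ × (r + r²) = 42.86 × (0.3237 + 0.1048) = 18.37 mg/L

18.4 mg/L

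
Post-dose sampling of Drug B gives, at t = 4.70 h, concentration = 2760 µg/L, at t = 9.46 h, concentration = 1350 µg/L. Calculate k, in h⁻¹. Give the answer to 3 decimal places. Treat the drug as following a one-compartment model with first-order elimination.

0.150 h⁻¹

k = ln(C₁/C₂) / (t₂ − t₁) = ln(2760/1350) / (9.46 − 4.70)
  = 0.7151 / 4.760 = 0.1502 h⁻¹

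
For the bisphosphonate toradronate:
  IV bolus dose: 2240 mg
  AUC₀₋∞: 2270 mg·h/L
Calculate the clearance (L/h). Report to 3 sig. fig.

CL = Dose / AUC = 2240 / 2270 = 0.9868 L/h

0.987 L/h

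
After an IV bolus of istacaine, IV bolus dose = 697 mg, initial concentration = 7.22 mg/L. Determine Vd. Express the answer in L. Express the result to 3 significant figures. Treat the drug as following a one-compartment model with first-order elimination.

96.5 L

Vd = Dose / C₀ = 697.0 / 7.22 = 96.54 L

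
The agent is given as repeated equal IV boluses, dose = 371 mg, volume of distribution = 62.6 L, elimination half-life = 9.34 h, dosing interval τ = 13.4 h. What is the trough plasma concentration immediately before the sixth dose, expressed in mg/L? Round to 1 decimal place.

C₀ per dose = Dose / Vd = 371 / 62.6 = 5.927 mg/L
k = ln2 / t½ = 0.693147 / 9.34 = 0.07421 h⁻¹
Fraction remaining after one interval: r = e^(−kτ) = e^(−0.07421 × 13.4) = 0.3699
Before dose 6, 5 doses have been given (aged 1τ, 2τ, 3τ, 4τ, 5τ).
C_trough = C₀ × (r + r² + … + r^5) = C₀ × r(1−r^5)/(1−r)
        = 5.927 × 0.3699 × (1 − 0.006925) / (1 − 0.3699) = 3.455 mg/L

3.5 mg/L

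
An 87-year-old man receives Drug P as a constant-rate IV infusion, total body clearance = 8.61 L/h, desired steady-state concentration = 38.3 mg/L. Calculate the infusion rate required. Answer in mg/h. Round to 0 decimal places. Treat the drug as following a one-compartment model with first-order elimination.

At steady state, infusion rate R₀ = Css × CL = 38.3 × 8.610 = 329.8 mg/h

330 mg/h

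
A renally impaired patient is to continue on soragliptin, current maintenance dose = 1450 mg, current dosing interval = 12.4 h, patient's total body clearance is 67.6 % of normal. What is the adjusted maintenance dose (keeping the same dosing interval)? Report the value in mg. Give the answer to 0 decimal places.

980 mg

To keep the same average steady-state level, dosing rate must scale with clearance.
CL ratio = 67.6 / 100 = 0.6760
New dose (same interval) = 1450 × 0.6760 = 980.2 mg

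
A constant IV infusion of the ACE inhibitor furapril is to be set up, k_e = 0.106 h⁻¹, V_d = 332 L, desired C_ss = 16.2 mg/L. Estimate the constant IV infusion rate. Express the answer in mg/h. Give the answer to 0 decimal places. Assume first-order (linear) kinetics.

CL = k × Vd = 0.1060 × 332 = 35.19 L/h
At steady state, infusion rate R₀ = Css × CL = 16.2 × 35.19 = 570.1 mg/h

570 mg/h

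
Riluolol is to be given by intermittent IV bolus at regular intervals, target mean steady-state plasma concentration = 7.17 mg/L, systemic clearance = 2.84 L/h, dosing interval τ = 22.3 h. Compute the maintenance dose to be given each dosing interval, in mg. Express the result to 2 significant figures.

450 mg

At steady state, Dose/τ = Css × CL.
Dose = Css × CL × τ = 7.17 × 2.840 × 22.3 = 454.1 mg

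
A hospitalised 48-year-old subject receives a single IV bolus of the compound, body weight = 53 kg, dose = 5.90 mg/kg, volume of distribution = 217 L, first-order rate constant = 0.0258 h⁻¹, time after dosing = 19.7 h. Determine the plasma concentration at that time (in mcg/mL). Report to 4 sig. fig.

0.8668 mcg/mL

Total dose = 5.90 × 53 = 312.7 mg
C₀ = Dose / Vd = 312.7 / 217 = 1.441 mg/L
C = C₀ · e^(−k·t) = 1.441 × e^(−0.02580 × 19.7)
  = 1.441 × 0.6015 = 0.8668 mg/L
(0.8668 mg/L = 0.8668 mcg/mL)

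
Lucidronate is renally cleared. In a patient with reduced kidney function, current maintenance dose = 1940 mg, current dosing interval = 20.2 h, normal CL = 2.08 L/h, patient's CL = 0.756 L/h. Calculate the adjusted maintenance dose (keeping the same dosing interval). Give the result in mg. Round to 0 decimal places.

705 mg

To keep the same average steady-state level, dosing rate must scale with clearance.
CL ratio = 0.756 / 2.08 = 0.3635
New dose (same interval) = 1940 × 0.3635 = 705.2 mg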